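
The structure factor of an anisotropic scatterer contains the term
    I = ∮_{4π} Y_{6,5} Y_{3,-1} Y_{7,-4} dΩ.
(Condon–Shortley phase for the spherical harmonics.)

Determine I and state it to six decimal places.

m-sum 0 ✓  L=16 even ✓  3≤7≤9 ✓
Π(2lᵢ+1) = 13×7×15 = 1365
triangle coeff Δ(6,3,7) = 1/2042040
Σ_t [0,2]: t=0:+1/207360 t=1:−1/57600 t=2:+1/207360 = -1/129600
(3j)²=168/12155 [(6 3 7; 0 0 0)], sign=+1
Σ_t [0,1]: t=0:+1/2903040 t=1:−1/21772800 = 13/43545600
(3j)²=143/7140 [(6 3 7; 5 -1 -4)], sign=-1
⇒ 4πI² = 546/1445
I = (-1)√(546/1445/(4π)) = -0.17340334

-0.173403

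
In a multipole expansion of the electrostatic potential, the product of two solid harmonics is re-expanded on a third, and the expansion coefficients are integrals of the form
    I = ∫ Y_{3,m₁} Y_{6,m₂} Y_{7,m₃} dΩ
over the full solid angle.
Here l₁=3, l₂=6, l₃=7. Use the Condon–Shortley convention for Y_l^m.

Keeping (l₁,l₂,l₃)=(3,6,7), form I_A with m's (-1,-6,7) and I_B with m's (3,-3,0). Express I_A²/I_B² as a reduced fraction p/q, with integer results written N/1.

1573/450

Shared (l₁,l₂,l₃)=(3,6,7): N and (l;000)² cancel in I_A²/I_B².
A: Δ = 2!·4!·10!/17! = 1/2042040; Racah Σ t=0..0: t=0:+1/174182400 = 1/174182400; ⇒ 3j(3 6 7; -1 -6 7)² = 11/340, sgn +1
B: Δ = 2!·4!·10!/17! = 1/2042040; Racah Σ t=0..0: t=0:+1/1451520 = 1/1451520; ⇒ 3j(3 6 7; 3 -3 0)² = 45/4862, sgn -1
I_A²/I_B² = (11/340)/(45/4862) = 1573/450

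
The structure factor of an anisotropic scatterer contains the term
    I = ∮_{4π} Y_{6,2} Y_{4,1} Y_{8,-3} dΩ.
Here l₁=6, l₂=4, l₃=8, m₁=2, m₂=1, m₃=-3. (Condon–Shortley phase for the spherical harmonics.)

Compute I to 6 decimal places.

-0.137123

Rules hold: Σm=0, L=18 even, 2≤8≤10.
N = 13·9·17 = 1989
Δ = 2!·10!·6!/19! = 1/23279256
Racah Σ t=0..2: t=0:+1/1658880 t=1:−1/518400 t=2:+1/1658880 = -1/1382400
⇒ 3j(6 4 8; 0 0 0)² = 504/46189, sgn -1
Racah Σ t=0..2: t=0:+1/4147200 t=1:−1/1451520 t=2:+1/5806080 = -1/3628800
⇒ 3j(6 4 8; 2 1 -3)² = 320/29393, sgn +1
4πI² = N·(3j₀)²·(3jₘ)² = 207360/877591
I = -1·√(0.236283/4π) = -0.13712337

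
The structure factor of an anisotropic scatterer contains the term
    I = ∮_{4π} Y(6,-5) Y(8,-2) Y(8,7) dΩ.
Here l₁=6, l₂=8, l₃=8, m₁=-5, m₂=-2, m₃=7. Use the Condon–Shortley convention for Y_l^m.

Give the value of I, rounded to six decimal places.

-0.123243

Rules hold: Σm=0, L=22 even, 2≤8≤14.
N = 13·17·17 = 3757
Δ = 6!·6!·10!/23! = 1/13742520792
Racah Σ t=0..6: t=0:+1/41803776000 t=1:−1/435456000 t=2:+1/39813120 t=3:−1/18662400 t=4:+1/39813120 t=5:−1/435456000 t=6:+1/41803776000 = -11/1393459200
⇒ 3j(6 8 8; 0 0 0)² = 600/96577, sgn -1
Racah Σ t=5..6: t=5:−1/31352832000 t=6:+1/313528320000 = -1/34836480000
⇒ 3j(6 8 8; -5 -2 7)² = 243/29716, sgn +1
4πI² = N·(3j₀)²·(3jₘ)² = 36450/190969
I = -1·√(0.190869/4π) = -0.12324304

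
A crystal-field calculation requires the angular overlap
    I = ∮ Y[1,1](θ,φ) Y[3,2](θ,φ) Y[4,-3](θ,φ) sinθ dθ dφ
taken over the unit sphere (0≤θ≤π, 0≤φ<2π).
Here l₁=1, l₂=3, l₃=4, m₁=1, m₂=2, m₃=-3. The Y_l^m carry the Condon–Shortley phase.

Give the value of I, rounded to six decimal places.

-0.282095

m-sum 0 ✓  L=8 even ✓  2≤4≤4 ✓
Π(2lᵢ+1) = 3×7×9 = 189
triangle coeff Δ(1,3,4) = 1/252
Σ_t [0,0]: t=0:+1/36 = 1/36
(3j)²=4/63 [(1 3 4; 0 0 0)], sign=+1
Σ_t [0,0]: t=0:+1/240 = 1/240
(3j)²=1/12 [(1 3 4; 1 2 -3)], sign=-1
⇒ 4πI² = 1/1
I = (-1)√(1/1/(4π)) = -0.28209479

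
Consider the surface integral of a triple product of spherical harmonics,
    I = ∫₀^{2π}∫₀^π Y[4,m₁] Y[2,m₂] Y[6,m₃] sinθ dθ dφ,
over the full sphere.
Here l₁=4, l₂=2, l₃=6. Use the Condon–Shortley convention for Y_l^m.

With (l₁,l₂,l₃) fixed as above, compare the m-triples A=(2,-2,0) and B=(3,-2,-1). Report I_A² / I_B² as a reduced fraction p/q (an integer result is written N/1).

l's match ⇒ only the (l;m) 3-j factors differ between A and B.
A: triangle coeff Δ(4,2,6) = 1/6435; Σ_t [0,0]: t=0:+1/34560 = 1/34560; (3j)²=1/429 [(4 2 6; 2 -2 0)], sign=+1
B: triangle coeff Δ(4,2,6) = 1/6435; Σ_t [0,0]: t=0:+1/120960 = 1/120960; (3j)²=1/1287 [(4 2 6; 3 -2 -1)], sign=-1
I_A²/I_B² = (1/429)/(1/1287) = 3/1

3/1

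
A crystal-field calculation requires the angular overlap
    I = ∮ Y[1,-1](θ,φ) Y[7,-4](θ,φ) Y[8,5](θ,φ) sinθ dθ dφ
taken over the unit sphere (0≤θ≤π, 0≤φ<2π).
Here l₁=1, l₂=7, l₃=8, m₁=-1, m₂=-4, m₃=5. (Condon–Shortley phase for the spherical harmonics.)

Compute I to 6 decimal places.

m-sum 0 ✓  L=16 even ✓  6≤8≤8 ✓
Π(2lᵢ+1) = 3×15×17 = 765
triangle coeff Δ(1,7,8) = 1/2040
Σ_t [0,0]: t=0:+1/25401600 = 1/25401600
(3j)²=8/255 [(1 7 8; 0 0 0)], sign=+1
Σ_t [0,0]: t=0:+1/479001600 = 1/479001600
(3j)²=13/340 [(1 7 8; -1 -4 5)], sign=-1
⇒ 4πI² = 78/85
I = (-1)√(78/85/(4π)) = -0.27022959

-0.270230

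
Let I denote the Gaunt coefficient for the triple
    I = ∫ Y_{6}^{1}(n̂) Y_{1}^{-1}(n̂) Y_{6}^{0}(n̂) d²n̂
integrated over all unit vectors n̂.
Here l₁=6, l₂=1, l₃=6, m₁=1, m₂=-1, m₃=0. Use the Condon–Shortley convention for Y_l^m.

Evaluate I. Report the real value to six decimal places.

l₁+l₂+l₃=13 is odd: 3j(l;000)=0 ⇒ I=0

0.000000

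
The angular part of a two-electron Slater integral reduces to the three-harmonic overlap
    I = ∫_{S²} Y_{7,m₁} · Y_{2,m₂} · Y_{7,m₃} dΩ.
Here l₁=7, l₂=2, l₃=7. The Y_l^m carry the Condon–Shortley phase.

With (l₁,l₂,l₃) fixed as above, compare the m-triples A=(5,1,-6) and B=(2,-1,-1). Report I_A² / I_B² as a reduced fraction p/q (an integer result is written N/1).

l's match ⇒ only the (l;m) 3-j factors differ between A and B.
A: triangle coeff Δ(7,2,7) = 1/185640; Σ_t [1,2]: t=1:−1/79833600 t=2:+1/958003200 = -1/87091200; (3j)²=121/4760 [(7 2 7; 5 1 -6)], sign=+1
B: triangle coeff Δ(7,2,7) = 1/185640; Σ_t [0,1]: t=0:+1/1209600 t=1:−1/1935360 = 1/3225600; (3j)²=243/61880 [(7 2 7; 2 -1 -1)], sign=+1
I_A²/I_B² = (121/4760)/(243/61880) = 1573/243

1573/243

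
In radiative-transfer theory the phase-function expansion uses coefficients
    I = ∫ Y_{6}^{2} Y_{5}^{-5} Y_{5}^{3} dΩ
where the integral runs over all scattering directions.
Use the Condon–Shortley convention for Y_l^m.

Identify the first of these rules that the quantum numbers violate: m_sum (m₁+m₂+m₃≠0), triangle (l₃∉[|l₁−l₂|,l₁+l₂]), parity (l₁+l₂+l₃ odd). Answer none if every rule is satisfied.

m₁+m₂+m₃ = 2 − 5 + 3 = 0  ✓
triangle: |6−5|=1 ≤ l₃=5 ≤ 6+5=11  ✓
parity: l₁+l₂+l₃ = 16 is even  ✓

none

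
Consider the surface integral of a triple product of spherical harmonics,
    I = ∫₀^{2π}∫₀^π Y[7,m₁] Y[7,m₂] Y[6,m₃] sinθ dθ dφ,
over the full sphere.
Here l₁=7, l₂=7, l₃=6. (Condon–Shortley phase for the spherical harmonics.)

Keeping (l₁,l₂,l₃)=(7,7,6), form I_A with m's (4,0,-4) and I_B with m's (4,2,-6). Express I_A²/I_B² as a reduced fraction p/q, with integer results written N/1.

Same 7,7,6: normalisation and zero-m 3j drop out of the ratio.
A: Δ: 8! 6! 6! / 21! → 1/2444321880; sum: t=1:−1/174182400 t=2:+1/20736000 t=3:−1/24883200 = 1/435456000; 3j²(7 7 6; 4 0 -4) = Δ·Π!·Σ² = 2/20995  (sign +1)
B: Δ: 8! 6! 6! / 21! → 1/2444321880; sum: t=3:−1/373248000 = -1/373248000; 3j²(7 7 6; 4 2 -6) = Δ·Π!·Σ² = 308/20995  (sign -1)
I_A²/I_B² = (2/20995)/(308/20995) = 1/154

1/154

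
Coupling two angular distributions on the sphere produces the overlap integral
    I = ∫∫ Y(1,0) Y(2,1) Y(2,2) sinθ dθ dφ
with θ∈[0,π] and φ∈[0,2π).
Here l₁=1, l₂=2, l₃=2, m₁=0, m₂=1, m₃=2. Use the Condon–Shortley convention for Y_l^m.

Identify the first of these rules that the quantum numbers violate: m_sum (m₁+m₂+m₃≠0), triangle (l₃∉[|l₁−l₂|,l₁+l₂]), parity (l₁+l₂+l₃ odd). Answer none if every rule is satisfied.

m₁+m₂+m₃ = 0 + 1 + 2 = 3  ✗
triangle: |1−2|=1 ≤ l₃=2 ≤ 1+2=3
parity: l₁+l₂+l₃ = 5 is odd

m_sum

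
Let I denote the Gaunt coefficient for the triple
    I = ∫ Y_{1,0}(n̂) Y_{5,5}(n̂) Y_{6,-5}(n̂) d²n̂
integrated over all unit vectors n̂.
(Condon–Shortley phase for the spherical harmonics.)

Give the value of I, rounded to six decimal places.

Rules hold: Σm=0, L=12 even, 4≤6≤6.
N = 3·11·13 = 429
Δ = 0!·2!·10!/13! = 1/858
Racah Σ t=0..0: t=0:+1/14400 = 1/14400
⇒ 3j(1 5 6; 0 0 0)² = 6/143, sgn +1
Racah Σ t=0..0: t=0:+1/3628800 = 1/3628800
⇒ 3j(1 5 6; 0 5 -5)² = 1/78, sgn -1
4πI² = N·(3j₀)²·(3jₘ)² = 3/13
I = -1·√(0.230769/4π) = -0.13551395

-0.135514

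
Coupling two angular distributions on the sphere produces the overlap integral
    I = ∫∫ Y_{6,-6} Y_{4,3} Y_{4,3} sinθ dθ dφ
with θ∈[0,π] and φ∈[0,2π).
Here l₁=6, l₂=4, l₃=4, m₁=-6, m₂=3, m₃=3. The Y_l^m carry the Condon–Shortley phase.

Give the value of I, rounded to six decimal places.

m-sum 0 ✓  L=14 even ✓  2≤4≤10 ✓
Π(2lᵢ+1) = 13×9×9 = 1053
triangle coeff Δ(6,4,4) = 1/1261260
Σ_t [2,4]: t=2:+1/4608 t=3:−1/1296 t=4:+1/4608 = -7/20736
(3j)²=20/1287 [(6 4 4; 0 0 0)], sign=-1
Σ_t [6,6]: t=6:+1/518400 = 1/518400
(3j)²=7/195 [(6 4 4; -6 3 3)], sign=-1
⇒ 4πI² = 84/143
I = (+1)√(84/143/(4π)) = 0.21620548

0.216205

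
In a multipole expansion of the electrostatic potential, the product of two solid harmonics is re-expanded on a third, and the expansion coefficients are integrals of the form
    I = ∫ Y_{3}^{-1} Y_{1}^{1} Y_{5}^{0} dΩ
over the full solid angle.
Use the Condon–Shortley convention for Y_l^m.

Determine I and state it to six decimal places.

triangle: need 2≤l₃≤4, have 5; I=0

0.000000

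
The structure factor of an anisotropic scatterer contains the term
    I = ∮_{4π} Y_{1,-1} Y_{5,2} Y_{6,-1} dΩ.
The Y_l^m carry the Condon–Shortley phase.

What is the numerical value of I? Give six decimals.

-0.129207

Rules hold: Σm=0, L=12 even, 4≤6≤6.
N = 3·11·13 = 429
Δ = 0!·2!·10!/13! = 1/858
Racah Σ t=0..0: t=0:+1/14400 = 1/14400
⇒ 3j(1 5 6; 0 0 0)² = 6/143, sgn +1
Racah Σ t=0..0: t=0:+1/60480 = 1/60480
⇒ 3j(1 5 6; -1 2 -1)² = 5/429, sgn -1
4πI² = N·(3j₀)²·(3jₘ)² = 30/143
I = -1·√(0.20979/4π) = -0.12920749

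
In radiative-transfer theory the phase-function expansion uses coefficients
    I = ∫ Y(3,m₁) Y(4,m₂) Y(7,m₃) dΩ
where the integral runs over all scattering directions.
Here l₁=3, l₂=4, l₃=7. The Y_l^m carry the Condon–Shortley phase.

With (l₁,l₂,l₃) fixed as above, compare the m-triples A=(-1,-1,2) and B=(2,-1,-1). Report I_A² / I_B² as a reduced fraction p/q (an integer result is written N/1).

15/4

Same 3,4,7: normalisation and zero-m 3j drop out of the ratio.
A: Δ: 0! 6! 8! / 15! → 1/45045; sum: t=0:+1/34560 = 1/34560; 3j²(3 4 7; -1 -1 2) = Δ·Π!·Σ² = 4/143  (sign -1)
B: Δ: 0! 6! 8! / 15! → 1/45045; sum: t=0:+1/86400 = 1/86400; 3j²(3 4 7; 2 -1 -1) = Δ·Π!·Σ² = 16/2145  (sign +1)
I_A²/I_B² = (4/143)/(16/2145) = 15/4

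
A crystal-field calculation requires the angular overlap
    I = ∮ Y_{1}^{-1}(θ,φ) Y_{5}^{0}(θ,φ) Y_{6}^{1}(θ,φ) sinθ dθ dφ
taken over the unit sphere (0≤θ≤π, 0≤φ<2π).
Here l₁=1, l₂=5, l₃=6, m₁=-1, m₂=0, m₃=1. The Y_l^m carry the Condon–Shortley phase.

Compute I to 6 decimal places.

Rules hold: Σm=0, L=12 even, 4≤6≤6.
N = 3·11·13 = 429
Δ = 0!·2!·10!/13! = 1/858
Racah Σ t=0..0: t=0:+1/14400 = 1/14400
⇒ 3j(1 5 6; 0 0 0)² = 6/143, sgn +1
Racah Σ t=0..0: t=0:+1/28800 = 1/28800
⇒ 3j(1 5 6; -1 0 1)² = 7/286, sgn -1
4πI² = N·(3j₀)²·(3jₘ)² = 63/143
I = -1·√(0.440559/4π) = -0.18723944

-0.187239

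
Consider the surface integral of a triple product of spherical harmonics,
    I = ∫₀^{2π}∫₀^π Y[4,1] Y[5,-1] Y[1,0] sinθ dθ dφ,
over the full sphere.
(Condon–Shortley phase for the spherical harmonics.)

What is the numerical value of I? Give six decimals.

-0.240571

m-sum 0 ✓  L=10 even ✓  1≤1≤9 ✓
Π(2lᵢ+1) = 9×11×3 = 297
triangle coeff Δ(4,5,1) = 1/495
Σ_t [4,4]: t=4:+1/576 = 1/576
(3j)²=5/99 [(4 5 1; 0 0 0)], sign=-1
Σ_t [3,3]: t=3:−1/720 = -1/720
(3j)²=8/165 [(4 5 1; 1 -1 0)], sign=+1
⇒ 4πI² = 8/11
I = (-1)√(8/11/(4π)) = -0.24057125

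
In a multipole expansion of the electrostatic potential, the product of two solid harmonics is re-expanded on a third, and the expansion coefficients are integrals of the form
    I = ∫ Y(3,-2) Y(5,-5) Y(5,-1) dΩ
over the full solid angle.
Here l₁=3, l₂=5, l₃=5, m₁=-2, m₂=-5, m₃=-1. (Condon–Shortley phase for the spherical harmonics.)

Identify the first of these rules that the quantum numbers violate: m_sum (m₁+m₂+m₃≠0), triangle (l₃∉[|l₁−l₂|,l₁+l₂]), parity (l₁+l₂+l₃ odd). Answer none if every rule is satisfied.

m_sum

azimuthal sum: -2 − 5 − 1 = -8  ✗
2 ≤ 5 ≤ 8 (triangle on l)
L = 3 + 5 + 5 = 13 (odd)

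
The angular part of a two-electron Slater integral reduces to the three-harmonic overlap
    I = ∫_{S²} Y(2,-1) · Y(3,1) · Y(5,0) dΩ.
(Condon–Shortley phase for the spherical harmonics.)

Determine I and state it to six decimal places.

m-sum 0 ✓  L=10 even ✓  1≤5≤5 ✓
Π(2lᵢ+1) = 5×7×11 = 385
triangle coeff Δ(2,3,5) = 1/2310
Σ_t [0,0]: t=0:+1/144 = 1/144
(3j)²=10/231 [(2 3 5; 0 0 0)], sign=-1
Σ_t [0,0]: t=0:+1/288 = 1/288
(3j)²=5/231 [(2 3 5; -1 1 0)], sign=-1
⇒ 4πI² = 250/693
I = (+1)√(250/693/(4π)) = 0.16943318

0.169433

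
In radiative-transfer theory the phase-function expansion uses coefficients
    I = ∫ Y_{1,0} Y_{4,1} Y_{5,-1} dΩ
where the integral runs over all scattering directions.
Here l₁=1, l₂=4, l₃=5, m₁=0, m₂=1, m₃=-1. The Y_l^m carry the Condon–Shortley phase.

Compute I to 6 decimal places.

-0.240571

Rules hold: Σm=0, L=10 even, 3≤5≤5.
N = 3·9·11 = 297
Δ = 0!·2!·8!/11! = 1/495
Racah Σ t=0..0: t=0:+1/576 = 1/576
⇒ 3j(1 4 5; 0 0 0)² = 5/99, sgn -1
Racah Σ t=0..0: t=0:+1/720 = 1/720
⇒ 3j(1 4 5; 0 1 -1)² = 8/165, sgn +1
4πI² = N·(3j₀)²·(3jₘ)² = 8/11
I = -1·√(0.727273/4π) = -0.24057125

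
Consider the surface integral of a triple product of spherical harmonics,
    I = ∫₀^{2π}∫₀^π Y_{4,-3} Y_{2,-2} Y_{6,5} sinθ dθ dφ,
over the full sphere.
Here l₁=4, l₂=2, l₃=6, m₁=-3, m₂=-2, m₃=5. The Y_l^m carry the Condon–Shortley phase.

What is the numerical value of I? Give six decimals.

m-sum 0 ✓  L=12 even ✓  2≤6≤6 ✓
Π(2lᵢ+1) = 9×5×13 = 585
triangle coeff Δ(4,2,6) = 1/6435
Σ_t [0,0]: t=0:+1/2304 = 1/2304
(3j)²=5/143 [(4 2 6; 0 0 0)], sign=+1
Σ_t [0,0]: t=0:+1/120960 = 1/120960
(3j)²=2/39 [(4 2 6; -3 -2 5)], sign=-1
⇒ 4πI² = 150/143
I = (-1)√(150/143/(4π)) = -0.28891672

-0.288917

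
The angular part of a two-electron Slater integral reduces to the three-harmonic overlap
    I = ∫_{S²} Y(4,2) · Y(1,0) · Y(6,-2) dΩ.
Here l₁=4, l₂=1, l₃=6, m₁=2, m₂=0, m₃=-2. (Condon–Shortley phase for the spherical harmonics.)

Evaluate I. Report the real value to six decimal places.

0.000000

|4−1|≤6≤4+1 violated ⇒ I = 0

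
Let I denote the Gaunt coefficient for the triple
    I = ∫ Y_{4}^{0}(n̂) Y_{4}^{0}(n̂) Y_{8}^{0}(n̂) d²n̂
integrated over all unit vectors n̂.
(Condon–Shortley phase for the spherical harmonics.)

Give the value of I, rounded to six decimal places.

0.234439

Rules hold: Σm=0, L=16 even, 0≤8≤8.
N = 9·9·17 = 1377
Δ = 0!·8!·8!/17! = 1/218790
Racah Σ t=0..0: t=0:+1/331776 = 1/331776
⇒ 3j(4 4 8; 0 0 0)² = 490/21879, sgn +1
(m-triple is (0,0,0) — same symbol as above.)
4πI² = N·(3j₀)²·(3jₘ)² = 240100/347633
I = +1·√(0.690671/4π) = 0.23443943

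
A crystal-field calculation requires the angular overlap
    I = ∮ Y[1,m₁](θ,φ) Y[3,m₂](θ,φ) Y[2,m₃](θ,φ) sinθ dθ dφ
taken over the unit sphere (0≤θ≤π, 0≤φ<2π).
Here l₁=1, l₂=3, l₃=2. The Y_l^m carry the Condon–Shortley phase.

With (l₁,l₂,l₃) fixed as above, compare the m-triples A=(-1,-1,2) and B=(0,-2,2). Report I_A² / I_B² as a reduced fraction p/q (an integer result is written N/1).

Shared (l₁,l₂,l₃)=(1,3,2): N and (l;000)² cancel in I_A²/I_B².
A: Δ = 2!·0!·4!/7! = 1/105; Racah Σ t=2..2: t=2:+1/48 = 1/48; ⇒ 3j(1 3 2; -1 -1 2)² = 1/105, sgn +1
B: Δ = 2!·0!·4!/7! = 1/105; Racah Σ t=1..1: t=1:−1/24 = -1/24; ⇒ 3j(1 3 2; 0 -2 2)² = 1/21, sgn -1
I_A²/I_B² = (1/105)/(1/21) = 1/5

1/5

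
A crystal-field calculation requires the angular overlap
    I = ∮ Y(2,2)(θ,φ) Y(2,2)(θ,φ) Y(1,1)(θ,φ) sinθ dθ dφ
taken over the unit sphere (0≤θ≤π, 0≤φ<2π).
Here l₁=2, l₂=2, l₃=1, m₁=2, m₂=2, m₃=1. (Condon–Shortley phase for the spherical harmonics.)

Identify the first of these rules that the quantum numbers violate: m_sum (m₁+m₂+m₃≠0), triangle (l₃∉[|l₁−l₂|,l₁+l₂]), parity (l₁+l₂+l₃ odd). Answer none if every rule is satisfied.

azimuthal sum: 2 + 2 + 1 = 5  ✗
0 ≤ 1 ≤ 4 (triangle on l)
L = 2 + 2 + 1 = 5 (odd)

m_sum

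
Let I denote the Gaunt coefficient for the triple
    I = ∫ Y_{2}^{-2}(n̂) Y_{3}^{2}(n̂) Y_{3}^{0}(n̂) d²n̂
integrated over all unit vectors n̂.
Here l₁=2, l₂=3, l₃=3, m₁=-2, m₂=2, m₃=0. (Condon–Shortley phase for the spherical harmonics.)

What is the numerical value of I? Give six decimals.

-0.188063

Rules hold: Σm=0, L=8 even, 1≤3≤5.
N = 5·7·7 = 245
Δ = 2!·2!·4!/9! = 1/3780
Racah Σ t=0..2: t=0:+1/24 t=1:−1/4 t=2:+1/24 = -1/6
⇒ 3j(2 3 3; 0 0 0)² = 4/105, sgn +1
Racah Σ t=2..2: t=2:+1/24 = 1/24
⇒ 3j(2 3 3; -2 2 0)² = 1/21, sgn -1
4πI² = N·(3j₀)²·(3jₘ)² = 4/9
I = -1·√(0.444444/4π) = -0.18806319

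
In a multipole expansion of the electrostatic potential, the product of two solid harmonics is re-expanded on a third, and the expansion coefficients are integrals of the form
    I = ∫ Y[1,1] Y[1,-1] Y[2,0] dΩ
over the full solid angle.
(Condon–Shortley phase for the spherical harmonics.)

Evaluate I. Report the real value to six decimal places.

m-sum 0 ✓  L=4 even ✓  0≤2≤2 ✓
Π(2lᵢ+1) = 3×3×5 = 45
triangle coeff Δ(1,1,2) = 1/30
Σ_t [0,0]: t=0:+1/1 = 1/1
(3j)²=2/15 [(1 1 2; 0 0 0)], sign=+1
Σ_t [0,0]: t=0:+1/4 = 1/4
(3j)²=1/30 [(1 1 2; 1 -1 0)], sign=+1
⇒ 4πI² = 1/5
I = (+1)√(1/5/(4π)) = 0.12615663

0.126157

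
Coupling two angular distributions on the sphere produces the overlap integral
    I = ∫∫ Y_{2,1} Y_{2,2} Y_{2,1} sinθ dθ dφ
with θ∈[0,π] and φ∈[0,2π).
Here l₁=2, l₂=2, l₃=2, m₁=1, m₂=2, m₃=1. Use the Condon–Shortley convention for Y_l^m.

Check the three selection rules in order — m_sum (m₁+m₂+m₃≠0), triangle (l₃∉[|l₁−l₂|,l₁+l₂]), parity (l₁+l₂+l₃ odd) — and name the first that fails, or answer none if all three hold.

Σmᵢ = 4  ✗
l₃∈[|l₁−l₂|,l₁+l₂]=[0,4], have l₃=2
Σlᵢ = 6 ⇒ even

m_sum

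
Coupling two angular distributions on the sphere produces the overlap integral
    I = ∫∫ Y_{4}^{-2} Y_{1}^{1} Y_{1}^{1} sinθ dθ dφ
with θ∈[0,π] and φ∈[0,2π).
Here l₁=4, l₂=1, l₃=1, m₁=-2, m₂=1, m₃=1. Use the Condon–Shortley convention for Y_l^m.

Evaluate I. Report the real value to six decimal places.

0.000000

l₃=1 ∉ [3,5] — triangle fails ⇒ I = 0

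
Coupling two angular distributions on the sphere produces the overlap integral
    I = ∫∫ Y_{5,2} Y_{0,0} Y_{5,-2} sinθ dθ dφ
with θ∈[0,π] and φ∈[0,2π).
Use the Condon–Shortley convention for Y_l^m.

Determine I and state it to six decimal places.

0.282095

Checks pass: Σm=0; 10 even; l₃=5∈[5,5].
(2·5+1)(2·0+1)(2·5+1) = 121
Δ: 0! 10! 0! / 11! → 1/11
sum: t=0:+1/14400 = 1/14400
3j²(5 0 5; 0 0 0) = Δ·Π!·Σ² = 1/11  (sign -1)
sum: t=0:+1/30240 = 1/30240
3j²(5 0 5; 2 0 -2) = Δ·Π!·Σ² = 1/11  (sign -1)
combine: 4πI² = 121·1/11·1/11 = 1/1
take √, sign +1: I = 0.28209479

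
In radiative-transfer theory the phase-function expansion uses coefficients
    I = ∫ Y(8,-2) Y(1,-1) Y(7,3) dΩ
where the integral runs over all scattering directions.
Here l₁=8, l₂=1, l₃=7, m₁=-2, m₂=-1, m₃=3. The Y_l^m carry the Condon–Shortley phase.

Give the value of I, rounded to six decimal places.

0.118504

Rules hold: Σm=0, L=16 even, 7≤7≤9.
N = 17·3·15 = 765
Δ = 2!·14!·0!/17! = 1/2040
Racah Σ t=1..1: t=1:−1/25401600 = -1/25401600
⇒ 3j(8 1 7; 0 0 0)² = 8/255, sgn +1
Racah Σ t=0..0: t=0:+1/174182400 = 1/174182400
⇒ 3j(8 1 7; -2 -1 3)² = 1/136, sgn +1
4πI² = N·(3j₀)²·(3jₘ)² = 3/17
I = +1·√(0.176471/4π) = 0.11850352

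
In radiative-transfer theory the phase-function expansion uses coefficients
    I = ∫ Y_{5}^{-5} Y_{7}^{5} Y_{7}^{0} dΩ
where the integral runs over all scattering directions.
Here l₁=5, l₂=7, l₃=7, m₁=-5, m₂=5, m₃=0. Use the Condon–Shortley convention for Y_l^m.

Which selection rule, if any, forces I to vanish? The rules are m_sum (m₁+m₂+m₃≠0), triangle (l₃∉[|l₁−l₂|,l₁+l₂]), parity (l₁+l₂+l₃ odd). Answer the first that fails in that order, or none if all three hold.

Σmᵢ = 0  ✓
l₃∈[|l₁−l₂|,l₁+l₂]=[2,12], have l₃=7  ✓
Σlᵢ = 19 ⇒ odd  ✗

parity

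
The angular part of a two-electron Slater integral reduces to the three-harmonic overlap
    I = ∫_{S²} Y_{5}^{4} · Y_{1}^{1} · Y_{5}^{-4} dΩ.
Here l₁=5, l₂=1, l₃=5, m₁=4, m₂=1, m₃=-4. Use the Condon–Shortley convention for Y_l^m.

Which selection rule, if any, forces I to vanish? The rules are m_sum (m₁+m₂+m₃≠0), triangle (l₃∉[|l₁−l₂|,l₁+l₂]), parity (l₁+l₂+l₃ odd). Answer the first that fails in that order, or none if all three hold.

m_sum

azimuthal sum: 4 + 1 − 4 = 1  ✗
4 ≤ 5 ≤ 6 (triangle on l)
L = 5 + 1 + 5 = 11 (odd)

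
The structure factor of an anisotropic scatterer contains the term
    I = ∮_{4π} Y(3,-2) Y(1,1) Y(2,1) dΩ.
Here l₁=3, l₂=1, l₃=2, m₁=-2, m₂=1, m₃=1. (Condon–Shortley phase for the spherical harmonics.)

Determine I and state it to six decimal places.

m-sum 0 ✓  L=6 even ✓  2≤2≤4 ✓
Π(2lᵢ+1) = 7×3×5 = 105
triangle coeff Δ(3,1,2) = 1/105
Σ_t [1,1]: t=1:−1/4 = -1/4
(3j)²=3/35 [(3 1 2; 0 0 0)], sign=-1
Σ_t [2,2]: t=2:+1/12 = 1/12
(3j)²=2/21 [(3 1 2; -2 1 1)], sign=-1
⇒ 4πI² = 6/7
I = (+1)√(6/7/(4π)) = 0.26116903

0.261169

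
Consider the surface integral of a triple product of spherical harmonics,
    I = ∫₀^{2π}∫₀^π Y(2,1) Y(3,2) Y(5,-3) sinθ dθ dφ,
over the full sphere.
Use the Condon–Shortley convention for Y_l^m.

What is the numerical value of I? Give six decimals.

-0.253584

Rules hold: Σm=0, L=10 even, 1≤5≤5.
N = 5·7·11 = 385
Δ = 0!·4!·6!/11! = 1/2310
Racah Σ t=0..0: t=0:+1/144 = 1/144
⇒ 3j(2 3 5; 0 0 0)² = 10/231, sgn -1
Racah Σ t=0..0: t=0:+1/720 = 1/720
⇒ 3j(2 3 5; 1 2 -3)² = 8/165, sgn +1
4πI² = N·(3j₀)²·(3jₘ)² = 80/99
I = -1·√(0.808081/4π) = -0.25358436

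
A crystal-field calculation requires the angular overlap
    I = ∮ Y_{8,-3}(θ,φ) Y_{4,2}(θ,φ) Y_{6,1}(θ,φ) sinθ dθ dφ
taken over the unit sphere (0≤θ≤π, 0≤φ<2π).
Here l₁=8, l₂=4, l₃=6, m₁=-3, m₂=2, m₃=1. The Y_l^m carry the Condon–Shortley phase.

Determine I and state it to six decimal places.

m-sum 0 ✓  L=18 even ✓  4≤6≤12 ✓
Π(2lᵢ+1) = 17×9×13 = 1989
triangle coeff Δ(8,4,6) = 1/23279256
Σ_t [2,4]: t=2:+1/1658880 t=3:−1/518400 t=4:+1/1658880 = -1/1382400
(3j)²=504/46189 [(8 4 6; 0 0 0)], sign=-1
Σ_t [4,6]: t=4:+1/2903040 t=5:−1/2073600 t=6:+1/20736000 = -13/145152000
(3j)²=13/9044 [(8 4 6; -3 2 1)], sign=+1
⇒ 4πI² = 2106/67507
I = (-1)√(2106/67507/(4π)) = -0.04982529

-0.049825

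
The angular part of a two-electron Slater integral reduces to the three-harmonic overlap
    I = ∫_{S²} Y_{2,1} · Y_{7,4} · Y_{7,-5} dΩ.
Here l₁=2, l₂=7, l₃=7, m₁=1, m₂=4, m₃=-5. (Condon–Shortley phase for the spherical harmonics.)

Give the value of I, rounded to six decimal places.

Rules hold: Σm=0, L=16 even, 5≤7≤9.
N = 5·15·15 = 1125
Δ = 2!·2!·12!/17! = 1/185640
Racah Σ t=0..2: t=0:+1/2419200 t=1:−1/518400 t=2:+1/2419200 = -1/907200
⇒ 3j(2 7 7; 0 0 0)² = 56/3315, sgn +1
Racah Σ t=0..1: t=0:+1/79833600 t=1:−1/14515200 = -1/17740800
⇒ 3j(2 7 7; 1 4 -5)² = 729/30940, sgn -1
4πI² = N·(3j₀)²·(3jₘ)² = 21870/48841
I = -1·√(0.44778/4π) = -0.18876748

-0.188767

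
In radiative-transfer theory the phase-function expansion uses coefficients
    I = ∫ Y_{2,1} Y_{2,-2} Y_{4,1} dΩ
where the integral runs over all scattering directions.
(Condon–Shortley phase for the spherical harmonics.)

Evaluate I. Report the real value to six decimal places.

-0.090112

Rules hold: Σm=0, L=8 even, 0≤4≤4.
N = 5·5·9 = 225
Δ = 0!·4!·4!/9! = 1/630
Racah Σ t=0..0: t=0:+1/16 = 1/16
⇒ 3j(2 2 4; 0 0 0)² = 2/35, sgn +1
Racah Σ t=0..0: t=0:+1/144 = 1/144
⇒ 3j(2 2 4; 1 -2 1)² = 1/126, sgn -1
4πI² = N·(3j₀)²·(3jₘ)² = 5/49
I = -1·√(0.102041/4π) = -0.09011188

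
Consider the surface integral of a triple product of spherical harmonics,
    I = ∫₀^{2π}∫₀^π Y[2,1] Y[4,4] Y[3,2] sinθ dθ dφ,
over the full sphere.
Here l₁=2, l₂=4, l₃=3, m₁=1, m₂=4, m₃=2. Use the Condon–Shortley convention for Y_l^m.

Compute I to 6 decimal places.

m-sum = 1 + 4 + 2 = 7 ≠ 0 ⇒ I = 0

0.000000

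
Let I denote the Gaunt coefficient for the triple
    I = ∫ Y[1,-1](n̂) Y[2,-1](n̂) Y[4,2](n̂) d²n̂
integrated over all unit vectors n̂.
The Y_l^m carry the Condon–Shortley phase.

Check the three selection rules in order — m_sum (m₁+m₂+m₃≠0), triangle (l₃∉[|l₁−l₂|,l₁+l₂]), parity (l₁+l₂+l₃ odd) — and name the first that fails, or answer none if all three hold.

triangle

Σmᵢ = 0  ✓
l₃∈[|l₁−l₂|,l₁+l₂]=[1,3], have l₃=4  ✗
Σlᵢ = 7 ⇒ odd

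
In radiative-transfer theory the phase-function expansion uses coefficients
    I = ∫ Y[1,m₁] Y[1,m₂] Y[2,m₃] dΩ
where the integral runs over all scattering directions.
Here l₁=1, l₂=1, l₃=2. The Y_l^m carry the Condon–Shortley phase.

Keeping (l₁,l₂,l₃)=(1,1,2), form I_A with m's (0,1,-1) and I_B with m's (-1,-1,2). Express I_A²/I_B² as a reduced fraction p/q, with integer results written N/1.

1/2

Shared (l₁,l₂,l₃)=(1,1,2): N and (l;000)² cancel in I_A²/I_B².
A: Δ = 0!·2!·2!/5! = 1/30; Racah Σ t=0..0: t=0:+1/2 = 1/2; ⇒ 3j(1 1 2; 0 1 -1)² = 1/10, sgn -1
B: Δ = 0!·2!·2!/5! = 1/30; Racah Σ t=0..0: t=0:+1/4 = 1/4; ⇒ 3j(1 1 2; -1 -1 2)² = 1/5, sgn +1
I_A²/I_B² = (1/10)/(1/5) = 1/2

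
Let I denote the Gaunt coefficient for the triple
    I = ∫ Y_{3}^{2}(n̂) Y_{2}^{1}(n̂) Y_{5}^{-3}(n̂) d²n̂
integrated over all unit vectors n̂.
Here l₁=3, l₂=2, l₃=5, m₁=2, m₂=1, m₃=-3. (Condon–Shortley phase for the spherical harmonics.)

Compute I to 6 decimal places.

Checks pass: Σm=0; 10 even; l₃=5∈[1,5].
(2·3+1)(2·2+1)(2·5+1) = 385
Δ: 0! 6! 4! / 11! → 1/2310
sum: t=0:+1/144 = 1/144
3j²(3 2 5; 0 0 0) = Δ·Π!·Σ² = 10/231  (sign -1)
sum: t=0:+1/720 = 1/720
3j²(3 2 5; 2 1 -3) = Δ·Π!·Σ² = 8/165  (sign +1)
combine: 4πI² = 385·10/231·8/165 = 80/99
take √, sign -1: I = -0.25358436

-0.253584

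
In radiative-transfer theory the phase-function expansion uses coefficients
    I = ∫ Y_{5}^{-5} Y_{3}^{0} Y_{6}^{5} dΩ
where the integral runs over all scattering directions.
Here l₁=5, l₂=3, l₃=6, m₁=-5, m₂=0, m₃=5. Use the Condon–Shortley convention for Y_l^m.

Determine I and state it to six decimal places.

m-sum 0 ✓  L=14 even ✓  2≤6≤8 ✓
Π(2lᵢ+1) = 11×7×13 = 1001
triangle coeff Δ(5,3,6) = 1/675675
Σ_t [0,2]: t=0:+1/8640 t=1:−1/2304 t=2:+1/8640 = -7/34560
(3j)²=7/429 [(5 3 6; 0 0 0)], sign=-1
Σ_t [2,2]: t=2:+1/483840 = 1/483840
(3j)²=3/91 [(5 3 6; -5 0 5)], sign=-1
⇒ 4πI² = 7/13
I = (+1)√(7/13/(4π)) = 0.20700098

0.207001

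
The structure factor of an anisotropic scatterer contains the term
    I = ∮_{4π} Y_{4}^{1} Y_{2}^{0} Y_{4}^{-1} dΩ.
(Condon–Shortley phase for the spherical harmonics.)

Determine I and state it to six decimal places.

-0.139264

m-sum 0 ✓  L=10 even ✓  2≤4≤6 ✓
Π(2lᵢ+1) = 9×5×9 = 405
triangle coeff Δ(4,2,4) = 1/13860
Σ_t [0,2]: t=0:+1/192 t=1:−1/36 t=2:+1/192 = -5/288
(3j)²=20/693 [(4 2 4; 0 0 0)], sign=-1
Σ_t [0,2]: t=0:+1/144 t=1:−1/48 t=2:+1/480 = -17/1440
(3j)²=289/13860 [(4 2 4; 1 0 -1)], sign=+1
⇒ 4πI² = 1445/5929
I = (-1)√(1445/5929/(4π)) = -0.13926381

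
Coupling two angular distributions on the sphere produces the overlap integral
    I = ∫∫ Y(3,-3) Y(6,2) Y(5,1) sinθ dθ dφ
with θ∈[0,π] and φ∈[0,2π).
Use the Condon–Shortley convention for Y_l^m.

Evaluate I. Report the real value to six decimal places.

-0.174062

Checks pass: Σm=0; 14 even; l₃=5∈[3,9].
(2·3+1)(2·6+1)(2·5+1) = 1001
Δ: 4! 2! 8! / 15! → 1/675675
sum: t=1:−1/8640 t=2:+1/2304 t=3:−1/8640 = 7/34560
3j²(3 6 5; 0 0 0) = Δ·Π!·Σ² = 7/429  (sign -1)
sum: t=4:+1/27648 = 1/27648
3j²(3 6 5; -3 2 1) = Δ·Π!·Σ² = 10/429  (sign +1)
combine: 4πI² = 1001·7/429·10/429 = 490/1287
take √, sign -1: I = -0.17406195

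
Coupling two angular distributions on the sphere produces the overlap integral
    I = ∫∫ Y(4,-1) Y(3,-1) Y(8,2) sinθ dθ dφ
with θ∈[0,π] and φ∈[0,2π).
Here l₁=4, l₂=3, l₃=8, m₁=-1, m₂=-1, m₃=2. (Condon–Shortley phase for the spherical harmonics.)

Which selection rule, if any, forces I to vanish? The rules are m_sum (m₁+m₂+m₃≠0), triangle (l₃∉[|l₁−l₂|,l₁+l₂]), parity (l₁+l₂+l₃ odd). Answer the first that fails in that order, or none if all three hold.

m₁+m₂+m₃ = -1 − 1 + 2 = 0  ✓
triangle: |4−3|=1 ≤ l₃=8 ≤ 4+3=7  ✗
parity: l₁+l₂+l₃ = 15 is odd

triangle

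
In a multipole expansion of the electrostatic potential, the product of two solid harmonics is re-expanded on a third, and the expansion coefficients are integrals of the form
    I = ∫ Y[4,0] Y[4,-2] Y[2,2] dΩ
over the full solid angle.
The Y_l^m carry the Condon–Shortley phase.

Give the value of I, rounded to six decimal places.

-0.190365

Checks pass: Σm=0; 10 even; l₃=2∈[0,8].
(2·4+1)(2·4+1)(2·2+1) = 405
Δ: 6! 2! 2! / 11! → 1/13860
sum: t=2:+1/192 t=3:−1/36 t=4:+1/192 = -5/288
3j²(4 4 2; 0 0 0) = Δ·Π!·Σ² = 20/693  (sign -1)
sum: t=2:+1/192 = 1/192
3j²(4 4 2; 0 -2 2) = Δ·Π!·Σ² = 3/77  (sign +1)
combine: 4πI² = 405·20/693·3/77 = 2700/5929
take √, sign -1: I = -0.19036462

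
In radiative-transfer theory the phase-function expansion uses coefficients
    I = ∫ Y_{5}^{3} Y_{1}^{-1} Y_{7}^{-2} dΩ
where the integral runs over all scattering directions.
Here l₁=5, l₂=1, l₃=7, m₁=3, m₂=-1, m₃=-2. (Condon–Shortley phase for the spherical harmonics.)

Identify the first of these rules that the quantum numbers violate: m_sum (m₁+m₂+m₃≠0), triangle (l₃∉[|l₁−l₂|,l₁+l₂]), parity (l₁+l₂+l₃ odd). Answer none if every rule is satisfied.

triangle

m₁+m₂+m₃ = 3 − 1 − 2 = 0  ✓
triangle: |5−1|=4 ≤ l₃=7 ≤ 5+1=6  ✗
parity: l₁+l₂+l₃ = 13 is odd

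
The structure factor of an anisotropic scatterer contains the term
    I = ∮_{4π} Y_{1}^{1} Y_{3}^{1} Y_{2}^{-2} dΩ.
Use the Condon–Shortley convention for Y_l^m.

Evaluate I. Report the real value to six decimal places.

-0.082589

Rules hold: Σm=0, L=6 even, 2≤2≤4.
N = 3·7·5 = 105
Δ = 2!·0!·4!/7! = 1/105
Racah Σ t=1..1: t=1:−1/4 = -1/4
⇒ 3j(1 3 2; 0 0 0)² = 3/35, sgn -1
Racah Σ t=0..0: t=0:+1/48 = 1/48
⇒ 3j(1 3 2; 1 1 -2)² = 1/105, sgn +1
4πI² = N·(3j₀)²·(3jₘ)² = 3/35
I = -1·√(0.0857143/4π) = -0.08258890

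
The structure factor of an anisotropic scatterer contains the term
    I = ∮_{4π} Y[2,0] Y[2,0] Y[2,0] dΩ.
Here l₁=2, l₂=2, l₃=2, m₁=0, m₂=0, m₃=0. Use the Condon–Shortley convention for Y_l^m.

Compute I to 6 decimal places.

Rules hold: Σm=0, L=6 even, 0≤2≤4.
N = 5·5·5 = 125
Δ = 2!·2!·2!/7! = 1/630
Racah Σ t=0..2: t=0:+1/8 t=1:−1/1 t=2:+1/8 = -3/4
⇒ 3j(2 2 2; 0 0 0)² = 2/35, sgn -1
(m-triple is (0,0,0) — same symbol as above.)
4πI² = N·(3j₀)²·(3jₘ)² = 20/49
I = +1·√(0.408163/4π) = 0.18022375

0.180224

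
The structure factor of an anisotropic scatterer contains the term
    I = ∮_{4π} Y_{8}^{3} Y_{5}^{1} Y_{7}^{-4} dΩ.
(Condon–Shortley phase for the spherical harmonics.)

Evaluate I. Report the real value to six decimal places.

Rules hold: Σm=0, L=20 even, 3≤7≤13.
N = 17·11·15 = 2805
Δ = 6!·10!·4!/21! = 1/814773960
Racah Σ t=1..5: t=1:−1/87091200 t=2:+1/4976640 t=3:−1/2073600 t=4:+1/4976640 t=5:−1/87091200 = -1/9676800
⇒ 3j(8 5 7; 0 0 0)² = 360/46189, sgn +1
Racah Σ t=2..5: t=2:+1/34836480 t=3:−1/17418240 t=4:+1/69672960 t=5:−1/2612736000 = -11/746496000
⇒ 3j(8 5 7; 3 1 -4)² = 1331/251940, sgn +1
4πI² = N·(3j₀)²·(3jₘ)² = 119790/1037153
I = +1·√(0.115499/4π) = 0.09587027

0.095870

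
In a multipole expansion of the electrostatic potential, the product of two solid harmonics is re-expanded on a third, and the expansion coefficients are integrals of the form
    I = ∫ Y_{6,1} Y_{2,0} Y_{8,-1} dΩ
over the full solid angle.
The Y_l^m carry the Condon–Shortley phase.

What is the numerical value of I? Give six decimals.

m-sum 0 ✓  L=16 even ✓  4≤8≤8 ✓
Π(2lᵢ+1) = 13×5×17 = 1105
triangle coeff Δ(6,2,8) = 1/30940
Σ_t [0,0]: t=0:+1/2073600 = 1/2073600
(3j)²=28/1105 [(6 2 8; 0 0 0)], sign=+1
Σ_t [0,0]: t=0:+1/2419200 = 1/2419200
(3j)²=27/1105 [(6 2 8; 1 0 -1)], sign=-1
⇒ 4πI² = 756/1105
I = (-1)√(756/1105/(4π)) = -0.23333228

-0.233332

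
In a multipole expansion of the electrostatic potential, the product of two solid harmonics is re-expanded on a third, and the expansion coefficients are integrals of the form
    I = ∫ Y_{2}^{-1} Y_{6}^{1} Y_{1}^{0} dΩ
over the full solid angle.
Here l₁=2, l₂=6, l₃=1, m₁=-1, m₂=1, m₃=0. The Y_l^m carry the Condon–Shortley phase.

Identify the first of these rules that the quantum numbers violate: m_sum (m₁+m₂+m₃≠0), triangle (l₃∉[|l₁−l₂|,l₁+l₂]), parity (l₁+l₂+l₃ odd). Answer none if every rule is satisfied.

triangle

Σmᵢ = 0  ✓
l₃∈[|l₁−l₂|,l₁+l₂]=[4,8], have l₃=1  ✗
Σlᵢ = 9 ⇒ odd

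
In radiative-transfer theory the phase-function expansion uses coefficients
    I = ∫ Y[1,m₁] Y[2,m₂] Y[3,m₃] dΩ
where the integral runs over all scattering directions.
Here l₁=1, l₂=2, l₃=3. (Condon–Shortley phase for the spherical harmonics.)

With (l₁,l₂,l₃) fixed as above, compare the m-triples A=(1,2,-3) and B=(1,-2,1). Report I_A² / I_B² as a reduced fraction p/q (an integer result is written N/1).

Shared (l₁,l₂,l₃)=(1,2,3): N and (l;000)² cancel in I_A²/I_B².
A: Δ = 0!·2!·4!/7! = 1/105; Racah Σ t=0..0: t=0:+1/48 = 1/48; ⇒ 3j(1 2 3; 1 2 -3)² = 1/7, sgn +1
B: Δ = 0!·2!·4!/7! = 1/105; Racah Σ t=0..0: t=0:+1/48 = 1/48; ⇒ 3j(1 2 3; 1 -2 1)² = 1/105, sgn +1
I_A²/I_B² = (1/7)/(1/105) = 15/1

15/1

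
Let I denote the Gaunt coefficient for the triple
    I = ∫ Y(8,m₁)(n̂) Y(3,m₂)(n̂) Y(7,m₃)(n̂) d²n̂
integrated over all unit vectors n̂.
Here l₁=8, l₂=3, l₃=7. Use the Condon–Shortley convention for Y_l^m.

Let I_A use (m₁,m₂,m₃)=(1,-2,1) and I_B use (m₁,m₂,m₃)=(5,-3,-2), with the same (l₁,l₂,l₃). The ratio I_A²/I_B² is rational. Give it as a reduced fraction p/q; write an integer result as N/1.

1792/3575

Shared (l₁,l₂,l₃)=(8,3,7): N and (l;000)² cancel in I_A²/I_B².
A: Δ = 4!·12!·2!/19! = 1/5290740; Racah Σ t=0..1: t=0:+1/14515200 t=1:−1/6220800 = -1/10886400; ⇒ 3j(8 3 7; 1 -2 1)² = 128/12597, sgn -1
B: Δ = 4!·12!·2!/19! = 1/5290740; Racah Σ t=0..0: t=0:+1/104509440 = 1/104509440; ⇒ 3j(8 3 7; 5 -3 -2)² = 275/13566, sgn -1
I_A²/I_B² = (128/12597)/(275/13566) = 1792/3575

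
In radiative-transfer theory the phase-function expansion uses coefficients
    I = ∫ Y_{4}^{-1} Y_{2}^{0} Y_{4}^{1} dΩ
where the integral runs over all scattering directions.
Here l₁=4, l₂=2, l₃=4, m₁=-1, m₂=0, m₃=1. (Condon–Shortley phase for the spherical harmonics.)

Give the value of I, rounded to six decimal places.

m-sum 0 ✓  L=10 even ✓  2≤4≤6 ✓
Π(2lᵢ+1) = 9×5×9 = 405
triangle coeff Δ(4,2,4) = 1/13860
Σ_t [0,2]: t=0:+1/192 t=1:−1/36 t=2:+1/192 = -5/288
(3j)²=20/693 [(4 2 4; 0 0 0)], sign=-1
Σ_t [0,2]: t=0:+1/480 t=1:−1/48 t=2:+1/144 = -17/1440
(3j)²=289/13860 [(4 2 4; -1 0 1)], sign=+1
⇒ 4πI² = 1445/5929
I = (-1)√(1445/5929/(4π)) = -0.13926381

-0.139264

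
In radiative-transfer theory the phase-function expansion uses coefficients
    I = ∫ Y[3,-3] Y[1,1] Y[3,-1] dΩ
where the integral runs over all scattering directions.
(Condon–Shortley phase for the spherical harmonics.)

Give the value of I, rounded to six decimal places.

-3 + 1 − 1 = -3 ≠ 0: azimuthal integral kills it; I = 0

0.000000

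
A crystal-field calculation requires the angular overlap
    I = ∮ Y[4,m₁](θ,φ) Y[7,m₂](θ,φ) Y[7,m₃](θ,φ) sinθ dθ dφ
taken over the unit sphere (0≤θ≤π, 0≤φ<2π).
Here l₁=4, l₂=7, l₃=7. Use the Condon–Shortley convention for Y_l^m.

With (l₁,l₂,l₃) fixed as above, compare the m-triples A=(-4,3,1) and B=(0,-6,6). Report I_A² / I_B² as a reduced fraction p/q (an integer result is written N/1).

343000/61347

Shared (l₁,l₂,l₃)=(4,7,7): N and (l;000)² cancel in I_A²/I_B².
A: Δ = 4!·4!·10!/19! = 1/58198140; Racah Σ t=4..4: t=4:+1/9953280 = 1/9953280; ⇒ 3j(4 7 7; -4 3 1)² = 2450/138567, sgn +1
B: Δ = 4!·4!·10!/19! = 1/58198140; Racah Σ t=0..1: t=0:+1/209018880 t=1:−1/130636800 = -1/348364800; ⇒ 3j(4 7 7; 0 -6 6)² = 143/45220, sgn +1
I_A²/I_B² = (2450/138567)/(143/45220) = 343000/61347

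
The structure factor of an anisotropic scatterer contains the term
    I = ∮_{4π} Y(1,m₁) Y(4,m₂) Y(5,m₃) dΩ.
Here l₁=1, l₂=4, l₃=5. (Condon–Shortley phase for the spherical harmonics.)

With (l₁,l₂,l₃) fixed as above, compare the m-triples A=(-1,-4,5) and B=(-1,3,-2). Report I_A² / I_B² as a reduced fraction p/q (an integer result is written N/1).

15/1

Shared (l₁,l₂,l₃)=(1,4,5): N and (l;000)² cancel in I_A²/I_B².
A: Δ = 0!·2!·8!/11! = 1/495; Racah Σ t=0..0: t=0:+1/80640 = 1/80640; ⇒ 3j(1 4 5; -1 -4 5)² = 1/11, sgn +1
B: Δ = 0!·2!·8!/11! = 1/495; Racah Σ t=0..0: t=0:+1/10080 = 1/10080; ⇒ 3j(1 4 5; -1 3 -2)² = 1/165, sgn -1
I_A²/I_B² = (1/11)/(1/165) = 15/1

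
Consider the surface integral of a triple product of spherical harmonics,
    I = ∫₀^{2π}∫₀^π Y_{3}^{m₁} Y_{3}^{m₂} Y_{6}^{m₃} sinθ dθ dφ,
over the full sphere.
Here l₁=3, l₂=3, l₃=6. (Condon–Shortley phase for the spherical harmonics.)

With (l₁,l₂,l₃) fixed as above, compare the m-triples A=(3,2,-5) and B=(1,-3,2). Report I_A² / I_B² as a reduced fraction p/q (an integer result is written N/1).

l's match ⇒ only the (l;m) 3-j factors differ between A and B.
A: triangle coeff Δ(3,3,6) = 1/12012; Σ_t [0,0]: t=0:+1/86400 = 1/86400; (3j)²=1/26 [(3 3 6; 3 2 -5)], sign=-1
B: triangle coeff Δ(3,3,6) = 1/12012; Σ_t [0,0]: t=0:+1/34560 = 1/34560; (3j)²=1/429 [(3 3 6; 1 -3 2)], sign=+1
I_A²/I_B² = (1/26)/(1/429) = 33/2

33/2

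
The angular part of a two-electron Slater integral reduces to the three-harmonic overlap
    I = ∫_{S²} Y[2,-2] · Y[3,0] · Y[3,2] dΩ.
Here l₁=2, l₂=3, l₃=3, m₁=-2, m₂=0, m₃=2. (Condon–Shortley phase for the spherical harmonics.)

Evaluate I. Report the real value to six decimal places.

-0.188063

Checks pass: Σm=0; 8 even; l₃=3∈[1,5].
(2·2+1)(2·3+1)(2·3+1) = 245
Δ: 2! 2! 4! / 9! → 1/3780
sum: t=0:+1/24 t=1:−1/4 t=2:+1/24 = -1/6
3j²(2 3 3; 0 0 0) = Δ·Π!·Σ² = 4/105  (sign +1)
sum: t=2:+1/24 = 1/24
3j²(2 3 3; -2 0 2) = Δ·Π!·Σ² = 1/21  (sign -1)
combine: 4πI² = 245·4/105·1/21 = 4/9
take √, sign -1: I = -0.18806319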